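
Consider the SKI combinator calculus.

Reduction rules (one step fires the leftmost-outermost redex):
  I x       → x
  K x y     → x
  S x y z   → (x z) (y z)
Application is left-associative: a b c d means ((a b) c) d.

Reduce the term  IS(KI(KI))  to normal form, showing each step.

Answer: normal form = SI  (in 2 steps)

Derivation:
  start: IS(KI(KI))
  step 1: S(KI(KI))
  step 2: SI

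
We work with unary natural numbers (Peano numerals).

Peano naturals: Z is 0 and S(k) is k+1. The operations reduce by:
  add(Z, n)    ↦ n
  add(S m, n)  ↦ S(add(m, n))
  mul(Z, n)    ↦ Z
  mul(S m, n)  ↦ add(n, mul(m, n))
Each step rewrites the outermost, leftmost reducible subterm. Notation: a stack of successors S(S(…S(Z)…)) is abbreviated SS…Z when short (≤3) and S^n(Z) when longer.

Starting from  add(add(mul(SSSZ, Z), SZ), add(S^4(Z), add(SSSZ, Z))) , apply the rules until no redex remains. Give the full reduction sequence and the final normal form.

Answer: normal form = S^8(Z)  (in 19 steps)

Working:
  start: add(add(mul(SSSZ, Z), SZ), add(S^4(Z), add(SSSZ, Z)))
  [1] add(add(add(Z, mul(SSZ, Z)), SZ), add(S^4(Z), add(SSSZ, Z)))
  [2] add(add(mul(SSZ, Z), SZ), add(S^4(Z), add(SSSZ, Z)))
  [3] add(add(add(Z, mul(SZ, Z)), SZ), add(S^4(Z), add(SSSZ, Z)))
  [4] add(add(mul(SZ, Z), SZ), add(S^4(Z), add(SSSZ, Z)))
  [5] add(add(add(Z, mul(Z, Z)), SZ), add(S^4(Z), add(SSSZ, Z)))
  [6] add(add(mul(Z, Z), SZ), add(S^4(Z), add(SSSZ, Z)))
  [7] add(add(Z, SZ), add(S^4(Z), add(SSSZ, Z)))
  [8] add(SZ, add(S^4(Z), add(SSSZ, Z)))
  [9] S(add(Z, add(S^4(Z), add(SSSZ, Z))))
  [10] S(add(S^4(Z), add(SSSZ, Z)))
  [11] S(S(add(SSSZ, add(SSSZ, Z))))
  [12] S(S(S(add(SSZ, add(SSSZ, Z)))))
  [13] S(S(S(S(add(SZ, add(SSSZ, Z))))))
  [14] S(S(S(S(S(add(Z, add(SSSZ, Z)))))))
  [15] S(S(S(S(S(add(SSSZ, Z))))))
  [16] S(S(S(S(S(S(add(SSZ, Z)))))))
  [17] S(S(S(S(S(S(S(add(SZ, Z))))))))
  [18] S(S(S(S(S(S(S(S(add(Z, Z)))))))))
  [19] S^8(Z)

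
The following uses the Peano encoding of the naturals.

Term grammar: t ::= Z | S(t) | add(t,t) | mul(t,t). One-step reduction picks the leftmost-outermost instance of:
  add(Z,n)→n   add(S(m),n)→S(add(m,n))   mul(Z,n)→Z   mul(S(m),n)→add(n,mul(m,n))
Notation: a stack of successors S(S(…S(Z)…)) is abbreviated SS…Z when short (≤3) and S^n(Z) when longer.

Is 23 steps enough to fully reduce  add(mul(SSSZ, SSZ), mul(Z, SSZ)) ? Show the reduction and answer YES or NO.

  start: add(mul(SSSZ, SSZ), mul(Z, SSZ))
  →1  add(add(SSZ, mul(SSZ, SSZ)), mul(Z, SSZ))
  →2  add(S(add(SZ, mul(SSZ, SSZ))), mul(Z, SSZ))
  →3  S(add(add(SZ, mul(SSZ, SSZ)), mul(Z, SSZ)))
  →4  S(add(S(add(Z, mul(SSZ, SSZ))), mul(Z, SSZ)))
  →5  S(S(add(add(Z, mul(SSZ, SSZ)), mul(Z, SSZ))))
  →6  S(S(add(mul(SSZ, SSZ), mul(Z, SSZ))))
  →7  S(S(add(add(SSZ, mul(SZ, SSZ)), mul(Z, SSZ))))
  →8  S(S(add(S(add(SZ, mul(SZ, SSZ))), mul(Z, SSZ))))
  →9  S(S(S(add(add(SZ, mul(SZ, SSZ)), mul(Z, SSZ)))))
  →10  S(S(S(add(S(add(Z, mul(SZ, SSZ))), mul(Z, SSZ)))))
  →11  S(S(S(S(add(add(Z, mul(SZ, SSZ)), mul(Z, SSZ))))))
  →12  S(S(S(S(add(mul(SZ, SSZ), mul(Z, SSZ))))))
  →13  S(S(S(S(add(add(SSZ, mul(Z, SSZ)), mul(Z, SSZ))))))
  →14  S(S(S(S(add(S(add(SZ, mul(Z, SSZ))), mul(Z, SSZ))))))
  →15  S(S(S(S(S(add(add(SZ, mul(Z, SSZ)), mul(Z, SSZ)))))))
  →16  S(S(S(S(S(add(S(add(Z, mul(Z, SSZ))), mul(Z, SSZ)))))))
  →17  S(S(S(S(S(S(add(add(Z, mul(Z, SSZ)), mul(Z, SSZ))))))))
  →18  S(S(S(S(S(S(add(mul(Z, SSZ), mul(Z, SSZ))))))))
  →19  S(S(S(S(S(S(add(Z, mul(Z, SSZ))))))))
  →20  S(S(S(S(S(S(mul(Z, SSZ)))))))
  →21  S^6(Z)

Answer: YES — reaches normal form S^6(Z) in 21 ≤ 23 steps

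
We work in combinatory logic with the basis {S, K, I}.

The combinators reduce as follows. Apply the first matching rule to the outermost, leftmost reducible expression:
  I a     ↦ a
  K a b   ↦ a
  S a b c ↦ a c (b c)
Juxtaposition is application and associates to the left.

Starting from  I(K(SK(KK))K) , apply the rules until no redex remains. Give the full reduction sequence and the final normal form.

Answer: normal form = SK(KK)  (in 2 steps)

Derivation:
  start: I(K(SK(KK))K)
  →1  K(SK(KK))K
  →2  SK(KK)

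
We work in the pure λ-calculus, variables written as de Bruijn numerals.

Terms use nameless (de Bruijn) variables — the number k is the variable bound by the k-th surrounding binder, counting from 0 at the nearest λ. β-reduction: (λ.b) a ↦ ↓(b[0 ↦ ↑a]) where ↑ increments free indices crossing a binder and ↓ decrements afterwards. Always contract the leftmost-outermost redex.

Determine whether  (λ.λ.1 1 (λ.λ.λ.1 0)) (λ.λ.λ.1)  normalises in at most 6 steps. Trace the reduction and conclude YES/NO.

  start: (λ.λ.1 1 (λ.λ.λ.1 0)) (λ.λ.λ.1)
  →1  λ.(λ.λ.λ.1) (λ.λ.λ.1) (λ.λ.λ.1 0)
  →2  λ.(λ.λ.1) (λ.λ.λ.1 0)
  →3  λ.λ.λ.λ.λ.1 0

Answer: YES — reaches normal form λ.λ.λ.λ.λ.1 0 in 3 ≤ 6 steps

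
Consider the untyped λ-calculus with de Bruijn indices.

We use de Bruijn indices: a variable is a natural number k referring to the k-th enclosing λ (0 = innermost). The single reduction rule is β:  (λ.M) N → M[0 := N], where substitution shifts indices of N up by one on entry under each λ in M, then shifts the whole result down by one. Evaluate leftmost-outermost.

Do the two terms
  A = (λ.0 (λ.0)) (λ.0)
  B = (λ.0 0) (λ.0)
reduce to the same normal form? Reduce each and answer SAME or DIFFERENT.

Term A:
  start: (λ.0 (λ.0)) (λ.0)
  step 1: (λ.0) (λ.0)
  step 2: λ.0

Term B:
  start: (λ.0 0) (λ.0)
  step 1: (λ.0) (λ.0)
  step 2: λ.0

Answer: SAME — A ⇓ λ.0, B ⇓ λ.0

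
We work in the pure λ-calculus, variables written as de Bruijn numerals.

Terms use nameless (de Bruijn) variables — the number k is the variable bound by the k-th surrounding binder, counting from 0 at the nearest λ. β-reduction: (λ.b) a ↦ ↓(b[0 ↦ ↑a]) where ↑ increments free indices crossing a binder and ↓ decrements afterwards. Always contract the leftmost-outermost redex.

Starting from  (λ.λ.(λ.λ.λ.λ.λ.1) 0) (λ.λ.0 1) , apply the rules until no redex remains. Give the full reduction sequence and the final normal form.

Answer: normal form = λ.λ.λ.λ.λ.1  (in 2 steps)

Working:
  start: (λ.λ.(λ.λ.λ.λ.λ.1) 0) (λ.λ.0 1)
  [1] λ.(λ.λ.λ.λ.λ.1) 0
  [2] λ.λ.λ.λ.λ.1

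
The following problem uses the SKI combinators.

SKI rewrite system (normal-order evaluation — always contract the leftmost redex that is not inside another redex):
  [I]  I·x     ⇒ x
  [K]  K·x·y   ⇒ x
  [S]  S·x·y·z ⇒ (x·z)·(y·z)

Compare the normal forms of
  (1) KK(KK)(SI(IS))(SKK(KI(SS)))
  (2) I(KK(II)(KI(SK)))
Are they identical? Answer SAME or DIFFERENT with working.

Answer: DIFFERENT — A ⇓ SIS, B ⇓ KI

Reduction:
Term A:
  start: KK(KK)(SI(IS))(SKK(KI(SS)))
  step 1: K(SI(IS))(SKK(KI(SS)))
  step 2: SI(IS)
  step 3: SIS

Term B:
  start: I(KK(II)(KI(SK)))
  step 1: KK(II)(KI(SK))
  step 2: K(KI(SK))
  step 3: KI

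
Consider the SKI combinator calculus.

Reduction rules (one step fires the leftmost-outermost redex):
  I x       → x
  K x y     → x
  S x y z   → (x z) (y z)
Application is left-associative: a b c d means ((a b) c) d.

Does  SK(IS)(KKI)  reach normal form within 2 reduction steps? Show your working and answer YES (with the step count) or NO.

Answer: NO — after 2 steps the term is KKI, not yet normal

Derivation:
  start: SK(IS)(KKI)
  →1  K(KKI)(IS(KKI))
  →2  KKI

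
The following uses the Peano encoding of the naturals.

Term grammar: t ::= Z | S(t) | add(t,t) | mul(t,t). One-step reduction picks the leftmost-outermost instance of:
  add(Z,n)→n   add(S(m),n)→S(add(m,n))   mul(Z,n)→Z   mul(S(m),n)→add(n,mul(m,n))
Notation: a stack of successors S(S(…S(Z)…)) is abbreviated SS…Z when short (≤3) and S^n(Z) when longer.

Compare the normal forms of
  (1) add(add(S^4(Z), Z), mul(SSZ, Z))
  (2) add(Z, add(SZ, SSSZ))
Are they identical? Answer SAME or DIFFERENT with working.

Term A:
  start: add(add(S^4(Z), Z), mul(SSZ, Z))
  [1] add(S(add(SSSZ, Z)), mul(SSZ, Z))
  [2] S(add(add(SSSZ, Z), mul(SSZ, Z)))
  [3] S(add(S(add(SSZ, Z)), mul(SSZ, Z)))
  [4] S(S(add(add(SSZ, Z), mul(SSZ, Z))))
  [5] S(S(add(S(add(SZ, Z)), mul(SSZ, Z))))
  [6] S(S(S(add(add(SZ, Z), mul(SSZ, Z)))))
  [7] S(S(S(add(S(add(Z, Z)), mul(SSZ, Z)))))
  [8] S(S(S(S(add(add(Z, Z), mul(SSZ, Z))))))
  [9] S(S(S(S(add(Z, mul(SSZ, Z))))))
  [10] S(S(S(S(mul(SSZ, Z)))))
  [11] S(S(S(S(add(Z, mul(SZ, Z))))))
  [12] S(S(S(S(mul(SZ, Z)))))
  [13] S(S(S(S(add(Z, mul(Z, Z))))))
  [14] S(S(S(S(mul(Z, Z)))))
  [15] S^4(Z)

Term B:
  start: add(Z, add(SZ, SSSZ))
  [1] add(SZ, SSSZ)
  [2] S(add(Z, SSSZ))
  [3] S^4(Z)

Answer: SAME — A ⇓ S^4(Z), B ⇓ S^4(Z)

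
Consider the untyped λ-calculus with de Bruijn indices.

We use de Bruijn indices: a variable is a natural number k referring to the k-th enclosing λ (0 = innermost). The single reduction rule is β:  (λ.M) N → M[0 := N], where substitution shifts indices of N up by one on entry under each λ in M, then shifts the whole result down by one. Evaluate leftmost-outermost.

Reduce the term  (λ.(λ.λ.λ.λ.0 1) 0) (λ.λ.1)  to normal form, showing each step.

  start: (λ.(λ.λ.λ.λ.0 1) 0) (λ.λ.1)
  →1  (λ.λ.λ.λ.0 1) (λ.λ.1)
  →2  λ.λ.λ.0 1

Answer: normal form = λ.λ.λ.0 1  (in 2 steps)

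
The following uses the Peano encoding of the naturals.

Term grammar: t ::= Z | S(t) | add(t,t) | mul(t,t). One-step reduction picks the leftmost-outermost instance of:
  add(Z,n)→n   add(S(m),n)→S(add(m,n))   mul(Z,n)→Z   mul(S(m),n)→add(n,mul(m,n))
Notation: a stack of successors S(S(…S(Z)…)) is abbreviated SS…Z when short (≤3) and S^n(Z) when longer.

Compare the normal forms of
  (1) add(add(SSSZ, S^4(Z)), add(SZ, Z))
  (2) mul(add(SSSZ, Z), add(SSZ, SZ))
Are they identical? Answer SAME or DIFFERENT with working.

Answer: DIFFERENT — A ⇓ S^8(Z), B ⇓ S^9(Z)

Derivation:
Term A:
  start: add(add(SSSZ, S^4(Z)), add(SZ, Z))
  step 1: add(S(add(SSZ, S^4(Z))), add(SZ, Z))
  step 2: S(add(add(SSZ, S^4(Z)), add(SZ, Z)))
  step 3: S(add(S(add(SZ, S^4(Z))), add(SZ, Z)))
  step 4: S(S(add(add(SZ, S^4(Z)), add(SZ, Z))))
  step 5: S(S(add(S(add(Z, S^4(Z))), add(SZ, Z))))
  step 6: S(S(S(add(add(Z, S^4(Z)), add(SZ, Z)))))
  step 7: S(S(S(add(S^4(Z), add(SZ, Z)))))
  step 8: S(S(S(S(add(SSSZ, add(SZ, Z))))))
  step 9: S(S(S(S(S(add(SSZ, add(SZ, Z)))))))
  step 10: S(S(S(S(S(S(add(SZ, add(SZ, Z))))))))
  step 11: S(S(S(S(S(S(S(add(Z, add(SZ, Z)))))))))
  step 12: S(S(S(S(S(S(S(add(SZ, Z))))))))
  step 13: S(S(S(S(S(S(S(S(add(Z, Z)))))))))
  step 14: S^8(Z)

Term B:
  start: mul(add(SSSZ, Z), add(SSZ, SZ))
  step 1: mul(S(add(SSZ, Z)), add(SSZ, SZ))
  step 2: add(add(SSZ, SZ), mul(add(SSZ, Z), add(SSZ, SZ)))
  step 3: add(S(add(SZ, SZ)), mul(add(SSZ, Z), add(SSZ, SZ)))
  step 4: S(add(add(SZ, SZ), mul(add(SSZ, Z), add(SSZ, SZ))))
  step 5: S(add(S(add(Z, SZ)), mul(add(SSZ, Z), add(SSZ, SZ))))
  step 6: S(S(add(add(Z, SZ), mul(add(SSZ, Z), add(SSZ, SZ)))))
  step 7: S(S(add(SZ, mul(add(SSZ, Z), add(SSZ, SZ)))))
  step 8: S(S(S(add(Z, mul(add(SSZ, Z), add(SSZ, SZ))))))
  step 9: S(S(S(mul(add(SSZ, Z), add(SSZ, SZ)))))
  step 10: S(S(S(mul(S(add(SZ, Z)), add(SSZ, SZ)))))
  step 11: S(S(S(add(add(SSZ, SZ), mul(add(SZ, Z), add(SSZ, SZ))))))
  step 12: S(S(S(add(S(add(SZ, SZ)), mul(add(SZ, Z), add(SSZ, SZ))))))
  step 13: S(S(S(S(add(add(SZ, SZ), mul(add(SZ, Z), add(SSZ, SZ)))))))
  step 14: S(S(S(S(add(S(add(Z, SZ)), mul(add(SZ, Z), add(SSZ, SZ)))))))
  step 15: S(S(S(S(S(add(add(Z, SZ), mul(add(SZ, Z), add(SSZ, SZ))))))))
  step 16: S(S(S(S(S(add(SZ, mul(add(SZ, Z), add(SSZ, SZ))))))))
  step 17: S(S(S(S(S(S(add(Z, mul(add(SZ, Z), add(SSZ, SZ)))))))))
  step 18: S(S(S(S(S(S(mul(add(SZ, Z), add(SSZ, SZ))))))))
  step 19: S(S(S(S(S(S(mul(S(add(Z, Z)), add(SSZ, SZ))))))))
  step 20: S(S(S(S(S(S(add(add(SSZ, SZ), mul(add(Z, Z), add(SSZ, SZ)))))))))
  step 21: S(S(S(S(S(S(add(S(add(SZ, SZ)), mul(add(Z, Z), add(SSZ, SZ)))))))))
  step 22: S(S(S(S(S(S(S(add(add(SZ, SZ), mul(add(Z, Z), add(SSZ, SZ))))))))))
  step 23: S(S(S(S(S(S(S(add(S(add(Z, SZ)), mul(add(Z, Z), add(SSZ, SZ))))))))))
  step 24: S(S(S(S(S(S(S(S(add(add(Z, SZ), mul(add(Z, Z), add(SSZ, SZ)))))))))))
  step 25: S(S(S(S(S(S(S(S(add(SZ, mul(add(Z, Z), add(SSZ, SZ)))))))))))
  step 26: S(S(S(S(S(S(S(S(S(add(Z, mul(add(Z, Z), add(SSZ, SZ))))))))))))
  step 27: S(S(S(S(S(S(S(S(S(mul(add(Z, Z), add(SSZ, SZ)))))))))))
  step 28: S(S(S(S(S(S(S(S(S(mul(Z, add(SSZ, SZ)))))))))))
  step 29: S^9(Z)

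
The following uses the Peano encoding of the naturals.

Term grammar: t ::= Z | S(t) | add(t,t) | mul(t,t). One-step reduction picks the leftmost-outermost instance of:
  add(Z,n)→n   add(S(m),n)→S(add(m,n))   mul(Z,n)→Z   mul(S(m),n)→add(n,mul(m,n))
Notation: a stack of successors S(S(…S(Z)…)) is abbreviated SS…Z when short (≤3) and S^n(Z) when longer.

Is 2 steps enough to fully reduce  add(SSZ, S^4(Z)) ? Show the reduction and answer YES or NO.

  start: add(SSZ, S^4(Z))
  [1] S(add(SZ, S^4(Z)))
  [2] S(S(add(Z, S^4(Z))))

Answer: NO — after 2 steps the term is S(S(add(Z, S^4(Z)))), not yet normal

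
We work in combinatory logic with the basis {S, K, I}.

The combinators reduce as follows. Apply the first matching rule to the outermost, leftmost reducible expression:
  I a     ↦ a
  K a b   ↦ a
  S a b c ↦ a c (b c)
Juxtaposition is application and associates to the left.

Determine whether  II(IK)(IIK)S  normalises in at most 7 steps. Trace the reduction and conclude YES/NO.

Answer: YES — reaches normal form K in 6 ≤ 7 steps

Reduction:
  start: II(IK)(IIK)S
  step 1: I(IK)(IIK)S
  step 2: IK(IIK)S
  step 3: K(IIK)S
  step 4: IIK
  step 5: IK
  step 6: K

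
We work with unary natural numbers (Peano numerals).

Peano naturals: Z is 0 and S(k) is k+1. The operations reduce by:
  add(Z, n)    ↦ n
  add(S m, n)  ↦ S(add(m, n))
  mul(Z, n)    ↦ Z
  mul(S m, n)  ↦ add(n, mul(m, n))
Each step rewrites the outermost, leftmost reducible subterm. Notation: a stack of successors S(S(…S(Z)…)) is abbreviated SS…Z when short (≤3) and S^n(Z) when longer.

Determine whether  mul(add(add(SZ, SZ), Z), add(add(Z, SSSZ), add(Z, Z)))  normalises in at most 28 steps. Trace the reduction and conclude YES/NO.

Answer: YES — reaches normal form S^6(Z) in 28 ≤ 28 steps

Working:
  start: mul(add(add(SZ, SZ), Z), add(add(Z, SSSZ), add(Z, Z)))
  [1] mul(add(S(add(Z, SZ)), Z), add(add(Z, SSSZ), add(Z, Z)))
  [2] mul(S(add(add(Z, SZ), Z)), add(add(Z, SSSZ), add(Z, Z)))
  [3] add(add(add(Z, SSSZ), add(Z, Z)), mul(add(add(Z, SZ), Z), add(add(Z, SSSZ), add(Z, Z))))
  [4] add(add(SSSZ, add(Z, Z)), mul(add(add(Z, SZ), Z), add(add(Z, SSSZ), add(Z, Z))))
  [5] add(S(add(SSZ, add(Z, Z))), mul(add(add(Z, SZ), Z), add(add(Z, SSSZ), add(Z, Z))))
  [6] S(add(add(SSZ, add(Z, Z)), mul(add(add(Z, SZ), Z), add(add(Z, SSSZ), add(Z, Z)))))
  [7] S(add(S(add(SZ, add(Z, Z))), mul(add(add(Z, SZ), Z), add(add(Z, SSSZ), add(Z, Z)))))
  [8] S(S(add(add(SZ, add(Z, Z)), mul(add(add(Z, SZ), Z), add(add(Z, SSSZ), add(Z, Z))))))
  [9] S(S(add(S(add(Z, add(Z, Z))), mul(add(add(Z, SZ), Z), add(add(Z, SSSZ), add(Z, Z))))))
  [10] S(S(S(add(add(Z, add(Z, Z)), mul(add(add(Z, SZ), Z), add(add(Z, SSSZ), add(Z, Z)))))))
  [11] S(S(S(add(add(Z, Z), mul(add(add(Z, SZ), Z), add(add(Z, SSSZ), add(Z, Z)))))))
  [12] S(S(S(add(Z, mul(add(add(Z, SZ), Z), add(add(Z, SSSZ), add(Z, Z)))))))
  [13] S(S(S(mul(add(add(Z, SZ), Z), add(add(Z, SSSZ), add(Z, Z))))))
  [14] S(S(S(mul(add(SZ, Z), add(add(Z, SSSZ), add(Z, Z))))))
  [15] S(S(S(mul(S(add(Z, Z)), add(add(Z, SSSZ), add(Z, Z))))))
  [16] S(S(S(add(add(add(Z, SSSZ), add(Z, Z)), mul(add(Z, Z), add(add(Z, SSSZ), add(Z, Z)))))))
  [17] S(S(S(add(add(SSSZ, add(Z, Z)), mul(add(Z, Z), add(add(Z, SSSZ), add(Z, Z)))))))
  [18] S(S(S(add(S(add(SSZ, add(Z, Z))), mul(add(Z, Z), add(add(Z, SSSZ), add(Z, Z)))))))
  [19] S(S(S(S(add(add(SSZ, add(Z, Z)), mul(add(Z, Z), add(add(Z, SSSZ), add(Z, Z))))))))
  [20] S(S(S(S(add(S(add(SZ, add(Z, Z))), mul(add(Z, Z), add(add(Z, SSSZ), add(Z, Z))))))))
  [21] S(S(S(S(S(add(add(SZ, add(Z, Z)), mul(add(Z, Z), add(add(Z, SSSZ), add(Z, Z)))))))))
  [22] S(S(S(S(S(add(S(add(Z, add(Z, Z))), mul(add(Z, Z), add(add(Z, SSSZ), add(Z, Z)))))))))
  [23] S(S(S(S(S(S(add(add(Z, add(Z, Z)), mul(add(Z, Z), add(add(Z, SSSZ), add(Z, Z))))))))))
  [24] S(S(S(S(S(S(add(add(Z, Z), mul(add(Z, Z), add(add(Z, SSSZ), add(Z, Z))))))))))
  [25] S(S(S(S(S(S(add(Z, mul(add(Z, Z), add(add(Z, SSSZ), add(Z, Z))))))))))
  [26] S(S(S(S(S(S(mul(add(Z, Z), add(add(Z, SSSZ), add(Z, Z)))))))))
  [27] S(S(S(S(S(S(mul(Z, add(add(Z, SSSZ), add(Z, Z)))))))))
  [28] S^6(Z)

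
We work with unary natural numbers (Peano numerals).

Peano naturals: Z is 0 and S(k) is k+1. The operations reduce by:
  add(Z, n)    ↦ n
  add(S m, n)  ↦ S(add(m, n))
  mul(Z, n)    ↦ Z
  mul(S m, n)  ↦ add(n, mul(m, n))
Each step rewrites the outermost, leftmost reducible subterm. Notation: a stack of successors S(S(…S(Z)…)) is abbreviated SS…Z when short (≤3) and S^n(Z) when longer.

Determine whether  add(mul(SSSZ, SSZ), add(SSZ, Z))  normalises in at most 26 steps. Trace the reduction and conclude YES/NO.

  start: add(mul(SSSZ, SSZ), add(SSZ, Z))
  step 1: add(add(SSZ, mul(SSZ, SSZ)), add(SSZ, Z))
  step 2: add(S(add(SZ, mul(SSZ, SSZ))), add(SSZ, Z))
  step 3: S(add(add(SZ, mul(SSZ, SSZ)), add(SSZ, Z)))
  step 4: S(add(S(add(Z, mul(SSZ, SSZ))), add(SSZ, Z)))
  step 5: S(S(add(add(Z, mul(SSZ, SSZ)), add(SSZ, Z))))
  step 6: S(S(add(mul(SSZ, SSZ), add(SSZ, Z))))
  step 7: S(S(add(add(SSZ, mul(SZ, SSZ)), add(SSZ, Z))))
  step 8: S(S(add(S(add(SZ, mul(SZ, SSZ))), add(SSZ, Z))))
  step 9: S(S(S(add(add(SZ, mul(SZ, SSZ)), add(SSZ, Z)))))
  step 10: S(S(S(add(S(add(Z, mul(SZ, SSZ))), add(SSZ, Z)))))
  step 11: S(S(S(S(add(add(Z, mul(SZ, SSZ)), add(SSZ, Z))))))
  step 12: S(S(S(S(add(mul(SZ, SSZ), add(SSZ, Z))))))
  step 13: S(S(S(S(add(add(SSZ, mul(Z, SSZ)), add(SSZ, Z))))))
  step 14: S(S(S(S(add(S(add(SZ, mul(Z, SSZ))), add(SSZ, Z))))))
  step 15: S(S(S(S(S(add(add(SZ, mul(Z, SSZ)), add(SSZ, Z)))))))
  step 16: S(S(S(S(S(add(S(add(Z, mul(Z, SSZ))), add(SSZ, Z)))))))
  step 17: S(S(S(S(S(S(add(add(Z, mul(Z, SSZ)), add(SSZ, Z))))))))
  step 18: S(S(S(S(S(S(add(mul(Z, SSZ), add(SSZ, Z))))))))
  step 19: S(S(S(S(S(S(add(Z, add(SSZ, Z))))))))
  step 20: S(S(S(S(S(S(add(SSZ, Z)))))))
  step 21: S(S(S(S(S(S(S(add(SZ, Z))))))))
  step 22: S(S(S(S(S(S(S(S(add(Z, Z)))))))))
  step 23: S^8(Z)

Answer: YES — reaches normal form S^8(Z) in 23 ≤ 26 steps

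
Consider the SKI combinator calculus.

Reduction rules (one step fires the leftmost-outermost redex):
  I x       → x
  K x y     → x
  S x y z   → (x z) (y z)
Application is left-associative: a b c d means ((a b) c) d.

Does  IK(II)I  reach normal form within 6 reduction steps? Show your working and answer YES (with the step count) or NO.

Answer: YES — reaches normal form I in 3 ≤ 6 steps

Reduction:
  start: IK(II)I
  step 1: K(II)I
  step 2: II
  step 3: I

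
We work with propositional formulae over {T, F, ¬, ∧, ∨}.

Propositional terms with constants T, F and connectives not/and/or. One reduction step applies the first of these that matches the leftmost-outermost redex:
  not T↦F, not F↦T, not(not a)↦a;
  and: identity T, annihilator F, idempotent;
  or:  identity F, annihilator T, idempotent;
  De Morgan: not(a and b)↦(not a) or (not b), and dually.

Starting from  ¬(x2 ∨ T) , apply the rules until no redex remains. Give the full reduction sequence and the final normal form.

Answer: normal form = F  (in 3 steps)

Reduction:
  start: ¬(x2 ∨ T)
  →1  ¬x2 ∧ ¬T
  →2  ¬x2 ∧ F
  →3  F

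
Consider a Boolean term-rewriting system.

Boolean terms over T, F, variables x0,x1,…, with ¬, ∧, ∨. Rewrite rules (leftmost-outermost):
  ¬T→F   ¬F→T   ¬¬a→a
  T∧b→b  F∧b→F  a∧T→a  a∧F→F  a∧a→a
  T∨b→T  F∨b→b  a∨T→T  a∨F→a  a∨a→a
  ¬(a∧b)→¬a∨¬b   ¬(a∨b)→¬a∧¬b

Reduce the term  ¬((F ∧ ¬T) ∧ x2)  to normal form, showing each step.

  start: ¬((F ∧ ¬T) ∧ x2)
  step 1: ¬(F ∧ ¬T) ∨ ¬x2
  step 2: (¬F ∨ ¬¬T) ∨ ¬x2
  step 3: (T ∨ ¬¬T) ∨ ¬x2
  step 4: T ∨ ¬x2
  step 5: T

Answer: normal form = T  (in 5 steps)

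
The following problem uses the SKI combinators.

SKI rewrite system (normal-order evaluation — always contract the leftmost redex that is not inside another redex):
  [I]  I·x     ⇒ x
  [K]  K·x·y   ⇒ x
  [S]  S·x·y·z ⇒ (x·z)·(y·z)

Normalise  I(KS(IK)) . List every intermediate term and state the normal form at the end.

Answer: normal form = S  (in 2 steps)

Derivation:
  start: I(KS(IK))
  step 1: KS(IK)
  step 2: S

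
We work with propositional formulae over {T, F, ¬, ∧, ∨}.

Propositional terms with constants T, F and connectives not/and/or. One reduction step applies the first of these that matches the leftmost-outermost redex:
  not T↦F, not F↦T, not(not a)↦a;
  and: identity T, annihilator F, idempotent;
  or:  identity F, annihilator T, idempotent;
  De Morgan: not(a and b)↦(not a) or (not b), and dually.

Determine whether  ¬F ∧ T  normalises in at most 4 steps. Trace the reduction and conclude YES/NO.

  start: ¬F ∧ T
  step 1: ¬F
  step 2: T

Answer: YES — reaches normal form T in 2 ≤ 4 steps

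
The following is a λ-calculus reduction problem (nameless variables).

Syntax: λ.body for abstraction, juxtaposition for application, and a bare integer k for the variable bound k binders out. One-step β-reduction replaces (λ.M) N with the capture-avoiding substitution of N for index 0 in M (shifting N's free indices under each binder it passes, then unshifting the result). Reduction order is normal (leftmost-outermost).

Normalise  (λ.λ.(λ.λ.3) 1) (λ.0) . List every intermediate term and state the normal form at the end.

  start: (λ.λ.(λ.λ.3) 1) (λ.0)
  →1  λ.(λ.λ.λ.0) (λ.0)
  →2  λ.λ.λ.0

Answer: normal form = λ.λ.λ.0  (in 2 steps)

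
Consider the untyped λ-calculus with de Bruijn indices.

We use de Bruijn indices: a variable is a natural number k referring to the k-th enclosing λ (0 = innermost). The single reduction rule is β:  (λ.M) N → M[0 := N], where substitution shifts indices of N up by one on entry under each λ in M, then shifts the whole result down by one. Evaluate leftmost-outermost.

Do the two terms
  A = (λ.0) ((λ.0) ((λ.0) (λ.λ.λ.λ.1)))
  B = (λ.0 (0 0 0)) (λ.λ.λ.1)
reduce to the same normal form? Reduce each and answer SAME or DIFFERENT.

Answer: DIFFERENT — A ⇓ λ.λ.λ.λ.1, B ⇓ λ.λ.1

Reduction:
Term A:
  start: (λ.0) ((λ.0) ((λ.0) (λ.λ.λ.λ.1)))
  [1] (λ.0) ((λ.0) (λ.λ.λ.λ.1))
  [2] (λ.0) (λ.λ.λ.λ.1)
  [3] λ.λ.λ.λ.1

Term B:
  start: (λ.0 (0 0 0)) (λ.λ.λ.1)
  [1] (λ.λ.λ.1) ((λ.λ.λ.1) (λ.λ.λ.1) (λ.λ.λ.1))
  [2] λ.λ.1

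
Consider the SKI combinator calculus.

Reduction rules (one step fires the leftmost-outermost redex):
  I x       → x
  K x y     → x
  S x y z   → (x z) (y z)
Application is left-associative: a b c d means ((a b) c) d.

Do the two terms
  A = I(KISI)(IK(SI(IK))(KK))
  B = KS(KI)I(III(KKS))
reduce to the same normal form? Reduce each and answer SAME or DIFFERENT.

Term A:
  start: I(KISI)(IK(SI(IK))(KK))
  [1] KISI(IK(SI(IK))(KK))
  [2] II(IK(SI(IK))(KK))
  [3] I(IK(SI(IK))(KK))
  [4] IK(SI(IK))(KK)
  [5] K(SI(IK))(KK)
  [6] SI(IK)
  [7] SIK

Term B:
  start: KS(KI)I(III(KKS))
  [1] SI(III(KKS))
  [2] SI(II(KKS))
  [3] SI(I(KKS))
  [4] SI(KKS)
  [5] SIK

Answer: SAME — A ⇓ SIK, B ⇓ SIK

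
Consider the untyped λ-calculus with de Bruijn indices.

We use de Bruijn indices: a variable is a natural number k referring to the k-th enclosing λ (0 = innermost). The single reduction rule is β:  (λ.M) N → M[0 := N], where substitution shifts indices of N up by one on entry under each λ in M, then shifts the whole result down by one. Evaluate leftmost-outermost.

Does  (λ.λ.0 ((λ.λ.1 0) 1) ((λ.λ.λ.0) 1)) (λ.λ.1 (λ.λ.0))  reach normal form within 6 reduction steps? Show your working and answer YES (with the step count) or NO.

Answer: YES — reaches normal form λ.0 (λ.λ.1 (λ.λ.0)) (λ.λ.0) in 4 ≤ 6 steps

Reduction:
  start: (λ.λ.0 ((λ.λ.1 0) 1) ((λ.λ.λ.0) 1)) (λ.λ.1 (λ.λ.0))
  →1  λ.0 ((λ.λ.1 0) (λ.λ.1 (λ.λ.0))) ((λ.λ.λ.0) (λ.λ.1 (λ.λ.0)))
  →2  λ.0 (λ.(λ.λ.1 (λ.λ.0)) 0) ((λ.λ.λ.0) (λ.λ.1 (λ.λ.0)))
  →3  λ.0 (λ.λ.1 (λ.λ.0)) ((λ.λ.λ.0) (λ.λ.1 (λ.λ.0)))
  →4  λ.0 (λ.λ.1 (λ.λ.0)) (λ.λ.0)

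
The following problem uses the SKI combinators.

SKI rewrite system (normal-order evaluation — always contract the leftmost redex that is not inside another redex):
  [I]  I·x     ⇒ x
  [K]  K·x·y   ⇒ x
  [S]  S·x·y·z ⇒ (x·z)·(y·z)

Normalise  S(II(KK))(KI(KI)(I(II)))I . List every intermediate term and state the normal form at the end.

Answer: normal form = KI  (in 9 steps)

Reduction:
  start: S(II(KK))(KI(KI)(I(II)))I
  →1  II(KK)I(KI(KI)(I(II))I)
  →2  I(KK)I(KI(KI)(I(II))I)
  →3  KKI(KI(KI)(I(II))I)
  →4  K(KI(KI)(I(II))I)
  →5  K(I(I(II))I)
  →6  K(I(II)I)
  →7  K(III)
  →8  K(II)
  →9  KI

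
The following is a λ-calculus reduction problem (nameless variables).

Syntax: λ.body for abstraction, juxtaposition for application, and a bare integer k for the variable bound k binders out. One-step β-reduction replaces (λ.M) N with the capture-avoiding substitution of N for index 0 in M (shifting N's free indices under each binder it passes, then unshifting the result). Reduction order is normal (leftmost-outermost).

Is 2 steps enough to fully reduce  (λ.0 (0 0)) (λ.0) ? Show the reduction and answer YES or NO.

  start: (λ.0 (0 0)) (λ.0)
  [1] (λ.0) ((λ.0) (λ.0))
  [2] (λ.0) (λ.0)

Answer: NO — after 2 steps the term is (λ.0) (λ.0), not yet normal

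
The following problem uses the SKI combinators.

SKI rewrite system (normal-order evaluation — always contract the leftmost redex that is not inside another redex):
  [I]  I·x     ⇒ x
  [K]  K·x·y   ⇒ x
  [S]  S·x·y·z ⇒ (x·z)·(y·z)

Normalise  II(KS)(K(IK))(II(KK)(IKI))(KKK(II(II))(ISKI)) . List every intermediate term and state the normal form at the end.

  start: II(KS)(K(IK))(II(KK)(IKI))(KKK(II(II))(ISKI))
  →1  I(KS)(K(IK))(II(KK)(IKI))(KKK(II(II))(ISKI))
  →2  KS(K(IK))(II(KK)(IKI))(KKK(II(II))(ISKI))
  →3  S(II(KK)(IKI))(KKK(II(II))(ISKI))
  →4  S(I(KK)(IKI))(KKK(II(II))(ISKI))
  →5  S(KK(IKI))(KKK(II(II))(ISKI))
  →6  SK(KKK(II(II))(ISKI))
  →7  SK(K(II(II))(ISKI))
  →8  SK(II(II))
  →9  SK(I(II))
  →10  SK(II)
  →11  SKI

Answer: normal form = SKI  (in 11 steps)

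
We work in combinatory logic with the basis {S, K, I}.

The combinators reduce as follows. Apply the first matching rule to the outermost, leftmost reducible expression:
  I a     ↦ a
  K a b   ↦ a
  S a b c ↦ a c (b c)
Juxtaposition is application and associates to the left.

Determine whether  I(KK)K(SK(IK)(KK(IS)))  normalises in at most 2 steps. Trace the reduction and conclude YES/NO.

Answer: NO — after 2 steps the term is K(SK(IK)(KK(IS))), not yet normal

Working:
  start: I(KK)K(SK(IK)(KK(IS)))
  step 1: KKK(SK(IK)(KK(IS)))
  step 2: K(SK(IK)(KK(IS)))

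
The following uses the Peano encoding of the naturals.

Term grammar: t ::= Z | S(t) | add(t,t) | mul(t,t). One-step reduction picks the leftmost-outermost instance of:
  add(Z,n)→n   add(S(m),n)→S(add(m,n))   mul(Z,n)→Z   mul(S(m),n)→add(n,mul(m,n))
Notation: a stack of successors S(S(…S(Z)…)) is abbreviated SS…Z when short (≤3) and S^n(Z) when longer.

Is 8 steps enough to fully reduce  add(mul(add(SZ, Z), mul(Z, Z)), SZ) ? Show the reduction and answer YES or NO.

Answer: YES — reaches normal form SZ in 7 ≤ 8 steps

Reduction:
  start: add(mul(add(SZ, Z), mul(Z, Z)), SZ)
  [1] add(mul(S(add(Z, Z)), mul(Z, Z)), SZ)
  [2] add(add(mul(Z, Z), mul(add(Z, Z), mul(Z, Z))), SZ)
  [3] add(add(Z, mul(add(Z, Z), mul(Z, Z))), SZ)
  [4] add(mul(add(Z, Z), mul(Z, Z)), SZ)
  [5] add(mul(Z, mul(Z, Z)), SZ)
  [6] add(Z, SZ)
  [7] SZ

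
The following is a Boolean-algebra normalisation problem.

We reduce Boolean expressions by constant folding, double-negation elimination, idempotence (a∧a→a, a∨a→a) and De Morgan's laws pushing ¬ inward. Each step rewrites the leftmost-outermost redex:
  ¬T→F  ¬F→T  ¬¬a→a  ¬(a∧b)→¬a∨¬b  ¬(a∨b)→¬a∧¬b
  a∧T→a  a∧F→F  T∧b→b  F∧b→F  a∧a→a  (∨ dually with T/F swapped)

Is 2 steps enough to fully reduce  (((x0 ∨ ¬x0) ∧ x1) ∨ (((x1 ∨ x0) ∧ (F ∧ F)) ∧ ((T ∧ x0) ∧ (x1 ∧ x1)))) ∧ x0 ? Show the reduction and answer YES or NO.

Answer: NO — after 2 steps the term is (((x0 ∨ ¬x0) ∧ x1) ∨ (F ∧ ((T ∧ x0) ∧ (x1 ∧ x1)))) ∧ x0, not yet normal

Derivation:
  start: (((x0 ∨ ¬x0) ∧ x1) ∨ (((x1 ∨ x0) ∧ (F ∧ F)) ∧ ((T ∧ x0) ∧ (x1 ∧ x1)))) ∧ x0
  step 1: (((x0 ∨ ¬x0) ∧ x1) ∨ (((x1 ∨ x0) ∧ F) ∧ ((T ∧ x0) ∧ (x1 ∧ x1)))) ∧ x0
  step 2: (((x0 ∨ ¬x0) ∧ x1) ∨ (F ∧ ((T ∧ x0) ∧ (x1 ∧ x1)))) ∧ x0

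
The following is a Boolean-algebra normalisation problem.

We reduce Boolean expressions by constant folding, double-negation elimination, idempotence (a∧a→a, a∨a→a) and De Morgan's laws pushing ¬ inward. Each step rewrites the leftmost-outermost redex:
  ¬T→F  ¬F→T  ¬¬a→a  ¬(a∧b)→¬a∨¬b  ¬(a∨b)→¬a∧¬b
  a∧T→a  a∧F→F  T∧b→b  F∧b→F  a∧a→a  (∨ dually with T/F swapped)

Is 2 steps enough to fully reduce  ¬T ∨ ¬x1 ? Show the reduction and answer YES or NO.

Answer: YES — reaches normal form ¬x1 in 2 ≤ 2 steps

Reduction:
  start: ¬T ∨ ¬x1
  [1] F ∨ ¬x1
  [2] ¬x1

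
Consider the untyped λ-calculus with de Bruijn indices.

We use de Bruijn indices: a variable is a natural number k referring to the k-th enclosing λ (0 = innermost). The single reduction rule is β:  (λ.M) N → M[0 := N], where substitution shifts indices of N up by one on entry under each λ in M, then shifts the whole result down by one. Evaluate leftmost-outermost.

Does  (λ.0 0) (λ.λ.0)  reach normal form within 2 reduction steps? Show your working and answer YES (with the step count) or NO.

  start: (λ.0 0) (λ.λ.0)
  step 1: (λ.λ.0) (λ.λ.0)
  step 2: λ.0

Answer: YES — reaches normal form λ.0 in 2 ≤ 2 steps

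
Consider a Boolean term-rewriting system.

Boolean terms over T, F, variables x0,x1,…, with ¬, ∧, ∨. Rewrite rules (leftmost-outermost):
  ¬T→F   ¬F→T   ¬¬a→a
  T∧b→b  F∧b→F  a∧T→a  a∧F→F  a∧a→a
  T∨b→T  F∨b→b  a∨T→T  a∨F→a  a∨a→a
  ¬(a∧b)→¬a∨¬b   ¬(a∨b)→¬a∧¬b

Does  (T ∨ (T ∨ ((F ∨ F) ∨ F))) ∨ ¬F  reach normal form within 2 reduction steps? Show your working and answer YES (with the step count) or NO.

Answer: YES — reaches normal form T in 2 ≤ 2 steps

Derivation:
  start: (T ∨ (T ∨ ((F ∨ F) ∨ F))) ∨ ¬F
  [1] T ∨ ¬F
  [2] T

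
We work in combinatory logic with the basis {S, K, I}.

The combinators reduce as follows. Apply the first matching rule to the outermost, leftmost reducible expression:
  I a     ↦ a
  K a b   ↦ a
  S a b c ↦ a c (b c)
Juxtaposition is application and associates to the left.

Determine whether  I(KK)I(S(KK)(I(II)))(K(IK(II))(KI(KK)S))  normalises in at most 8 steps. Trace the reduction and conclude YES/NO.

  start: I(KK)I(S(KK)(I(II)))(K(IK(II))(KI(KK)S))
  [1] KKI(S(KK)(I(II)))(K(IK(II))(KI(KK)S))
  [2] K(S(KK)(I(II)))(K(IK(II))(KI(KK)S))
  [3] S(KK)(I(II))
  [4] S(KK)(II)
  [5] S(KK)I

Answer: YES — reaches normal form S(KK)I in 5 ≤ 8 steps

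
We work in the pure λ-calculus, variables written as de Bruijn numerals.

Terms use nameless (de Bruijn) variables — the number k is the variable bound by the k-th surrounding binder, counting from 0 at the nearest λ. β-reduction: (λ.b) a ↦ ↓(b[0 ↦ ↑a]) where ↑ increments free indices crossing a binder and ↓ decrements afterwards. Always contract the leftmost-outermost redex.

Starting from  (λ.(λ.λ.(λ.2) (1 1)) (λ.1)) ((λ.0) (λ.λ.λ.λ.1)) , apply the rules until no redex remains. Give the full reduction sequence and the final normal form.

  start: (λ.(λ.λ.(λ.2) (1 1)) (λ.1)) ((λ.0) (λ.λ.λ.λ.1))
  [1] (λ.λ.(λ.2) (1 1)) (λ.(λ.0) (λ.λ.λ.λ.1))
  [2] λ.(λ.λ.(λ.0) (λ.λ.λ.λ.1)) ((λ.(λ.0) (λ.λ.λ.λ.1)) (λ.(λ.0) (λ.λ.λ.λ.1)))
  [3] λ.λ.(λ.0) (λ.λ.λ.λ.1)
  [4] λ.λ.λ.λ.λ.λ.1

Answer: normal form = λ.λ.λ.λ.λ.λ.1  (in 4 steps)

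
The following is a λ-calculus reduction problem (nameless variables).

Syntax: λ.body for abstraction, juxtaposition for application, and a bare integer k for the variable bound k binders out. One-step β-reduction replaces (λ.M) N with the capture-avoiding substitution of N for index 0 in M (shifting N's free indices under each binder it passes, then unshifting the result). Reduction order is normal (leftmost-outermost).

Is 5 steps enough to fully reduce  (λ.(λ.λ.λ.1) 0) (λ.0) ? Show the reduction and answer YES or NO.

Answer: YES — reaches normal form λ.λ.1 in 2 ≤ 5 steps

Reduction:
  start: (λ.(λ.λ.λ.1) 0) (λ.0)
  →1  (λ.λ.λ.1) (λ.0)
  →2  λ.λ.1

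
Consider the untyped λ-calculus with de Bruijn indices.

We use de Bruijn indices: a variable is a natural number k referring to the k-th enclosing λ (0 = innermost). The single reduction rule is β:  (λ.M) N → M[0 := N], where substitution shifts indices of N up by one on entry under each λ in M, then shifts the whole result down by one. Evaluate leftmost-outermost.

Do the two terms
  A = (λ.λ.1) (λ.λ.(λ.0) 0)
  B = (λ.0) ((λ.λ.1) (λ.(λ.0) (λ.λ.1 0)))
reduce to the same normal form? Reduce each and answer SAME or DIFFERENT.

Term A:
  start: (λ.λ.1) (λ.λ.(λ.0) 0)
  step 1: λ.λ.λ.(λ.0) 0
  step 2: λ.λ.λ.0

Term B:
  start: (λ.0) ((λ.λ.1) (λ.(λ.0) (λ.λ.1 0)))
  step 1: (λ.λ.1) (λ.(λ.0) (λ.λ.1 0))
  step 2: λ.λ.(λ.0) (λ.λ.1 0)
  step 3: λ.λ.λ.λ.1 0

Answer: DIFFERENT — A ⇓ λ.λ.λ.0, B ⇓ λ.λ.λ.λ.1 0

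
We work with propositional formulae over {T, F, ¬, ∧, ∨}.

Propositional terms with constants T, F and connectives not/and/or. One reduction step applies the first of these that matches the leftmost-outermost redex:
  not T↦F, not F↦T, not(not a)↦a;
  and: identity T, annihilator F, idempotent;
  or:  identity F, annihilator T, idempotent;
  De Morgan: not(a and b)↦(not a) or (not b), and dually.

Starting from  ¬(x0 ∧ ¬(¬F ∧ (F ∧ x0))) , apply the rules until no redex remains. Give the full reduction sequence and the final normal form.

  start: ¬(x0 ∧ ¬(¬F ∧ (F ∧ x0)))
  [1] ¬x0 ∨ ¬¬(¬F ∧ (F ∧ x0))
  [2] ¬x0 ∨ (¬F ∧ (F ∧ x0))
  [3] ¬x0 ∨ (T ∧ (F ∧ x0))
  [4] ¬x0 ∨ (F ∧ x0)
  [5] ¬x0 ∨ F
  [6] ¬x0

Answer: normal form = ¬x0  (in 6 steps)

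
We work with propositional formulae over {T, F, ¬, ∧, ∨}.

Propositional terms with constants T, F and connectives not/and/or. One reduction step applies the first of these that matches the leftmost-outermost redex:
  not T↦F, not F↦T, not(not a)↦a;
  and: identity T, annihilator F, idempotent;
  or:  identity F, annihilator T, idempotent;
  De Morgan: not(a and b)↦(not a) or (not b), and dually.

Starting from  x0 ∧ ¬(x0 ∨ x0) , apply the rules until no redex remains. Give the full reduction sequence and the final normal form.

  start: x0 ∧ ¬(x0 ∨ x0)
  →1  x0 ∧ (¬x0 ∧ ¬x0)
  →2  x0 ∧ ¬x0

Answer: normal form = x0 ∧ ¬x0  (in 2 steps)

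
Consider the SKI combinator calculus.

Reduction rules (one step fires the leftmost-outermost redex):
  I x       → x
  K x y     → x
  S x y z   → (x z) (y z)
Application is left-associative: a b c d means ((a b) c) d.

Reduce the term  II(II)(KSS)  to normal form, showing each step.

  start: II(II)(KSS)
  →1  I(II)(KSS)
  →2  II(KSS)
  →3  I(KSS)
  →4  KSS
  →5  S

Answer: normal form = S  (in 5 steps)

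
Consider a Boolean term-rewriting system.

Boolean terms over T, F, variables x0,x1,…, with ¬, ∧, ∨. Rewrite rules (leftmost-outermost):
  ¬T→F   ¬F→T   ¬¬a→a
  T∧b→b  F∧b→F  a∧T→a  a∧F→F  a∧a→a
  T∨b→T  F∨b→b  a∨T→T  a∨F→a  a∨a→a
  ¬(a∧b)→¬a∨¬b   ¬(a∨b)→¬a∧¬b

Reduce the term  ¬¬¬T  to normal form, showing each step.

Answer: normal form = F  (in 2 steps)

Derivation:
  start: ¬¬¬T
  step 1: ¬T
  step 2: F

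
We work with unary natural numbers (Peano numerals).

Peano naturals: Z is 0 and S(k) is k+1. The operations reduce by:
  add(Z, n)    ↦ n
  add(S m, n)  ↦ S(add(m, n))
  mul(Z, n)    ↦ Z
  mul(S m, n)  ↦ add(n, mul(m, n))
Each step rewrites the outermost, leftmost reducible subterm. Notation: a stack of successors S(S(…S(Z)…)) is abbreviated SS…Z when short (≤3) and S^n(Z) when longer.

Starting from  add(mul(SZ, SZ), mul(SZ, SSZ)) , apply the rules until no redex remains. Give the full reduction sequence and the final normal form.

Answer: normal form = SSSZ  (in 11 steps)

Derivation:
  start: add(mul(SZ, SZ), mul(SZ, SSZ))
  [1] add(add(SZ, mul(Z, SZ)), mul(SZ, SSZ))
  [2] add(S(add(Z, mul(Z, SZ))), mul(SZ, SSZ))
  [3] S(add(add(Z, mul(Z, SZ)), mul(SZ, SSZ)))
  [4] S(add(mul(Z, SZ), mul(SZ, SSZ)))
  [5] S(add(Z, mul(SZ, SSZ)))
  [6] S(mul(SZ, SSZ))
  [7] S(add(SSZ, mul(Z, SSZ)))
  [8] S(S(add(SZ, mul(Z, SSZ))))
  [9] S(S(S(add(Z, mul(Z, SSZ)))))
  [10] S(S(S(mul(Z, SSZ))))
  [11] SSSZ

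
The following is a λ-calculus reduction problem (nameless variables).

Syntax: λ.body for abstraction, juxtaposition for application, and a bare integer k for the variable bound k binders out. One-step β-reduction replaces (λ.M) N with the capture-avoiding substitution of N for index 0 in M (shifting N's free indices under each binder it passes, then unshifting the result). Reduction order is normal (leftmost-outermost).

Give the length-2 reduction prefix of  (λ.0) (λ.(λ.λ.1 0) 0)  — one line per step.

  start: (λ.0) (λ.(λ.λ.1 0) 0)
  step 1: λ.(λ.λ.1 0) 0
  step 2: λ.λ.1 0

Answer: after 2 steps: λ.λ.1 0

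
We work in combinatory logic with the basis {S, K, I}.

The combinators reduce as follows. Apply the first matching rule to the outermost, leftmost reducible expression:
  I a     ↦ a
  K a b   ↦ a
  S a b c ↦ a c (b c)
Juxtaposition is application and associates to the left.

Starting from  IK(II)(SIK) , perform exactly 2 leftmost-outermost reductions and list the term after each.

  start: IK(II)(SIK)
  [1] K(II)(SIK)
  [2] II

Answer: after 2 steps: II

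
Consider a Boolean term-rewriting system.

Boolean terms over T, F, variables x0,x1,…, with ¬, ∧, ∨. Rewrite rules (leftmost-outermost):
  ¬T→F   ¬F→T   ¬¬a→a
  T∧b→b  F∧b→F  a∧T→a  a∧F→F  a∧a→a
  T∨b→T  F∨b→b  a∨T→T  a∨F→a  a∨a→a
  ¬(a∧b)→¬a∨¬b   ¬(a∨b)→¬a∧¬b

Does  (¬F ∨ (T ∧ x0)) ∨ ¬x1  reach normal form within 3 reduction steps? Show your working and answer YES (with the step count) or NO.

Answer: YES — reaches normal form T in 3 ≤ 3 steps

Working:
  start: (¬F ∨ (T ∧ x0)) ∨ ¬x1
  [1] (T ∨ (T ∧ x0)) ∨ ¬x1
  [2] T ∨ ¬x1
  [3] T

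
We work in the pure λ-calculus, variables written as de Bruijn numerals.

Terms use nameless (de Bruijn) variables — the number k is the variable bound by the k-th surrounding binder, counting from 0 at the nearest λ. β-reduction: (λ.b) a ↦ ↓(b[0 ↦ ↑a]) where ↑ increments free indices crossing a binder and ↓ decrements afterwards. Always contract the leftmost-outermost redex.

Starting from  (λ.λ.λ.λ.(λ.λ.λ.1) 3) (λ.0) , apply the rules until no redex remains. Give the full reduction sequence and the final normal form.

  start: (λ.λ.λ.λ.(λ.λ.λ.1) 3) (λ.0)
  step 1: λ.λ.λ.(λ.λ.λ.1) (λ.0)
  step 2: λ.λ.λ.λ.λ.1

Answer: normal form = λ.λ.λ.λ.λ.1  (in 2 steps)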